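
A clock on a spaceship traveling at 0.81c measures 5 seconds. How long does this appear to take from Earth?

Proper time Δt₀ = 5 seconds
γ = 1/√(1 - 0.81²) = 1.7052
Δt = γΔt₀ = 1.7052 × 5 = 8.526 seconds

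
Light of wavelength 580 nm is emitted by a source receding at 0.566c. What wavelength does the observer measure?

β = 0.566
Wavelength Doppler factor = √(1.566/0.434) = √(3.6083) = 1.900
λ_obs = 580 × 1.900 = 1102 nm (redshift)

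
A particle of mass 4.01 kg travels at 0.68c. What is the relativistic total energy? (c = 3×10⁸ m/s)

γ = 1/√(1 - 0.68²) = 1.3639
mc² = 4.01 × (3×10⁸)² = 3.609×10¹⁷ J
E = γmc² = 1.3639 × 3.609×10¹⁷ = 4.922×10¹⁷ J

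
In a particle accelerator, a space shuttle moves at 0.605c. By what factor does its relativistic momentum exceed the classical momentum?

p_rel = γmv, p_class = mv
Ratio = γ = 1/√(1 - 0.605²)
= 1/√(0.633975) = 1.256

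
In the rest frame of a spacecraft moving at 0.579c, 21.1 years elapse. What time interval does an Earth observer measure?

Proper time Δt₀ = 21.1 years
γ = 1/√(1 - 0.579²) = 1.2265
Δt = γΔt₀ = 1.2265 × 21.1 = 25.88 years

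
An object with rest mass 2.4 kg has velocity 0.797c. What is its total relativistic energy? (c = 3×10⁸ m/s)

γ = 1/√(1 - 0.797²) = 1.6557
mc² = 2.4 × (3×10⁸)² = 2.160×10¹⁷ J
E = γmc² = 1.6557 × 2.160×10¹⁷ = 3.576×10¹⁷ J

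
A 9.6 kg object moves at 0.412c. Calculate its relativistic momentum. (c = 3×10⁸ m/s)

γ = 1/√(1 - 0.412²) = 1.097
v = 0.412 × 3×10⁸ = 1.236×10⁸ m/s
p = γmv = 1.097 × 9.6 × 1.236×10⁸ = 1.302×10⁹ kg·m/s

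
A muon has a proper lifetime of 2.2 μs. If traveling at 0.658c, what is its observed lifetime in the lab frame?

Proper lifetime τ₀ = 2.2 μs
γ = 1/√(1 - 0.658²) = 1.328
τ = γτ₀ = 1.328 × 2.2 μs = 2.922 μs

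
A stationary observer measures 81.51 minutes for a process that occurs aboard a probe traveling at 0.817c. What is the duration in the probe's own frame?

Dilated time Δt = 81.51 minutes
γ = 1/√(1 - 0.817²) = 1.7342
Δt₀ = Δt/γ = 81.51/1.7342 = 47.00 minutes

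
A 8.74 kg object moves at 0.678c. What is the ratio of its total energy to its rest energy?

E = γmc², E₀ = mc²
E/E₀ = γ = 1/√(1 - 0.678²) = 1.360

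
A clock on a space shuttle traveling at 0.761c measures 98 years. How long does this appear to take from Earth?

Proper time Δt₀ = 98 years
γ = 1/√(1 - 0.761²) = 1.5414
Δt = γΔt₀ = 1.5414 × 98 = 151.1 years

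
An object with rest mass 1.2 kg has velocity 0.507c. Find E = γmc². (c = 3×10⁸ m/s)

γ = 1/√(1 - 0.507²) = 1.160
mc² = 1.2 × (3×10⁸)² = 1.080×10¹⁷ J
E = γmc² = 1.160 × 1.080×10¹⁷ = 1.253×10¹⁷ J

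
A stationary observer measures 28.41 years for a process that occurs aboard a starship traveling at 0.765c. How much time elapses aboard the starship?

Dilated time Δt = 28.41 years
γ = 1/√(1 - 0.765²) = 1.5527
Δt₀ = Δt/γ = 28.41/1.5527 = 18.30 years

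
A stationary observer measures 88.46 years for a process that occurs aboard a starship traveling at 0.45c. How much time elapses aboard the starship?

Dilated time Δt = 88.46 years
γ = 1/√(1 - 0.45²) = 1.1198
Δt₀ = Δt/γ = 88.46/1.1198 = 79.00 years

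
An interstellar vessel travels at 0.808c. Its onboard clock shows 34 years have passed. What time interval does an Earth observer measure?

Proper time Δt₀ = 34 years
γ = 1/√(1 - 0.808²) = 1.6973
Δt = γΔt₀ = 1.6973 × 34 = 57.71 years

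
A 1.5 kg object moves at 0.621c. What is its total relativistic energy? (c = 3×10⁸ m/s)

γ = 1/√(1 - 0.621²) = 1.2758
mc² = 1.5 × (3×10⁸)² = 1.350×10¹⁷ J
E = γmc² = 1.2758 × 1.350×10¹⁷ = 1.722×10¹⁷ J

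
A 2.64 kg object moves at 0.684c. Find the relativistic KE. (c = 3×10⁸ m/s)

γ = 1/√(1 - 0.684²) = 1.37084
γ - 1 = 0.37084
KE = (γ-1)mc² = 0.37084 × 2.64 × (3×10⁸)² = 8.811×10¹⁶ J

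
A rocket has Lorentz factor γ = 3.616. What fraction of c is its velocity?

From γ = 1/√(1 - v²/c²):
1/γ² = 1/3.616² = 0.07648
v²/c² = 1 - 0.07648 = 0.9235
v/c = √(0.9235) = 0.9610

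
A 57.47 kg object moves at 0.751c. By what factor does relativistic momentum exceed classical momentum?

p_rel = γmv, p_class = mv
Ratio = γ = 1/√(1 - 0.751²) = 1.514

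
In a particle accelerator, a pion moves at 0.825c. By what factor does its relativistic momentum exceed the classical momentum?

p_rel = γmv, p_class = mv
Ratio = γ = 1/√(1 - 0.825²)
= 1/√(0.319375) = 1.769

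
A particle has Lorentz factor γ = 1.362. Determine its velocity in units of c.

From γ = 1/√(1 - v²/c²):
1/γ² = 1/1.362² = 0.5391
v²/c² = 1 - 0.5391 = 0.4609
v/c = √(0.4609) = 0.6789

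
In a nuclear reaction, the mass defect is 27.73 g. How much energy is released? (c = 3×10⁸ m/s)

Convert mass defect: Δm = 27.73 g = 0.02773 kg
E = Δm·c² = 0.02773 × (3×10⁸)²
= 0.02773 × 9×10¹⁶ = 2.496×10¹⁵ J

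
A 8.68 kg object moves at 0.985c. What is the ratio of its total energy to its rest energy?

E = γmc², E₀ = mc²
E/E₀ = γ = 1/√(1 - 0.985²) = 5.795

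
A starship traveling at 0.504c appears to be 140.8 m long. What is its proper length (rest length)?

Contracted length L = 140.8 m
γ = 1/√(1 - 0.504²) = 1.158
L₀ = γL = 1.158 × 140.8 = 163.0 m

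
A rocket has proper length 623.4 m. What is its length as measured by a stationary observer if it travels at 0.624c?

Proper length L₀ = 623.4 m
γ = 1/√(1 - 0.624²) = 1.2797
L = L₀/γ = 623.4/1.2797 = 487.1 m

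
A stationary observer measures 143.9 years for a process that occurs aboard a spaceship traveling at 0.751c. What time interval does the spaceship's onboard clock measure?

Dilated time Δt = 143.9 years
γ = 1/√(1 - 0.751²) = 1.51446
Δt₀ = Δt/γ = 143.9/1.51446 = 95.02 years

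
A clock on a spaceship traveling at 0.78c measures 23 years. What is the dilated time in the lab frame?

Proper time Δt₀ = 23 years
γ = 1/√(1 - 0.78²) = 1.598
Δt = γΔt₀ = 1.598 × 23 = 36.75 years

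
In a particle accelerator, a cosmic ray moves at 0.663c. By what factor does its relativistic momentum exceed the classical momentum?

p_rel = γmv, p_class = mv
Ratio = γ = 1/√(1 - 0.663²)
= 1/√(0.560431) = 1.336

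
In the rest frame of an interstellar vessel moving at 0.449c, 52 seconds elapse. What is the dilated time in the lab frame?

Proper time Δt₀ = 52 seconds
γ = 1/√(1 - 0.449²) = 1.1192
Δt = γΔt₀ = 1.1192 × 52 = 58.20 seconds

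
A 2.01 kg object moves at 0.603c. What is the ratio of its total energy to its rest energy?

E = γmc², E₀ = mc²
E/E₀ = γ = 1/√(1 - 0.603²) = 1.254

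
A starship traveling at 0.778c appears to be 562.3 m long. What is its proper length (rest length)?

Contracted length L = 562.3 m
γ = 1/√(1 - 0.778²) = 1.5917
L₀ = γL = 1.5917 × 562.3 = 895.0 m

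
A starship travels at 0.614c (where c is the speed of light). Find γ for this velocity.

v/c = 0.614, so (v/c)² = 0.376996
1 - (v/c)² = 0.623004
γ = 1/√(0.623004) = 1.267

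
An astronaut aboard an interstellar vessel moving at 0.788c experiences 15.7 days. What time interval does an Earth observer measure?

Proper time Δt₀ = 15.7 days
γ = 1/√(1 - 0.788²) = 1.624
Δt = γΔt₀ = 1.624 × 15.7 = 25.50 days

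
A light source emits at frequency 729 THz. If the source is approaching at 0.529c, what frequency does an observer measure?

β = v/c = 0.529
(1+β)/(1-β) = 1.529/0.471 = 3.246
Doppler factor = √(3.246) = 1.8017
f_obs = 729 × 1.8017 = 1313 THz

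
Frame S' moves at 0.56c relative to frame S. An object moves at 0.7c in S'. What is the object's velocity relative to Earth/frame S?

u = (u' + v)/(1 + u'v/c²)
Numerator: 0.7 + 0.56 = 1.26
Denominator: 1 + 0.392 = 1.392
u = 1.26/1.392 = 0.9052c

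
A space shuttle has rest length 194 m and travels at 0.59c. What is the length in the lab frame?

Proper length L₀ = 194 m
γ = 1/√(1 - 0.59²) = 1.239
L = L₀/γ = 194/1.239 = 156.6 m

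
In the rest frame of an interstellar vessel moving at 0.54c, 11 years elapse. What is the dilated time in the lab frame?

Proper time Δt₀ = 11 years
γ = 1/√(1 - 0.54²) = 1.188
Δt = γΔt₀ = 1.188 × 11 = 13.07 years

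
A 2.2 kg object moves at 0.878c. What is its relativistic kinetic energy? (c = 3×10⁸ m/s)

γ = 1/√(1 - 0.878²) = 2.0892
γ - 1 = 1.0892
KE = (γ-1)mc² = 1.0892 × 2.2 × (3×10⁸)² = 2.157×10¹⁷ J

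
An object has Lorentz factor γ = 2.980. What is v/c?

From γ = 1/√(1 - v²/c²):
1/γ² = 1/2.980² = 0.1126
v²/c² = 1 - 0.1126 = 0.8874
v/c = √(0.8874) = 0.9420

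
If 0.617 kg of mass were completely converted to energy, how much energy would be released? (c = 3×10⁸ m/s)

Using E = mc²:
c² = (3×10⁸)² = 9×10¹⁶ m²/s²
E = 0.617 × 9×10¹⁶ = 5.553×10¹⁶ J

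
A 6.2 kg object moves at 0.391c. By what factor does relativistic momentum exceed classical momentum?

p_rel = γmv, p_class = mv
Ratio = γ = 1/√(1 - 0.391²) = 1.086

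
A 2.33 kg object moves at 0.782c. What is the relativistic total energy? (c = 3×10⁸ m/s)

γ = 1/√(1 - 0.782²) = 1.604
mc² = 2.33 × (3×10⁸)² = 2.097×10¹⁷ J
E = γmc² = 1.604 × 2.097×10¹⁷ = 3.364×10¹⁷ J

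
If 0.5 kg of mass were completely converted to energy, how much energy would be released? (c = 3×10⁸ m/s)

Using E = mc²:
c² = (3×10⁸)² = 9×10¹⁶ m²/s²
E = 0.5 × 9×10¹⁶ = 4.500×10¹⁶ J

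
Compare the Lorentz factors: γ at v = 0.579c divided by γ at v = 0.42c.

γ₁ = 1/√(1 - 0.579²) = 1.227
γ₂ = 1/√(1 - 0.42²) = 1.102
γ₁/γ₂ = 1.227/1.102 = 1.113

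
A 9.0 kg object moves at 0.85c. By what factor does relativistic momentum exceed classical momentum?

p_rel = γmv, p_class = mv
Ratio = γ = 1/√(1 - 0.85²) = 1.898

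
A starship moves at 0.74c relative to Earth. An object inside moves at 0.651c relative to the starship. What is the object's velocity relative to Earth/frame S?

u = (u' + v)/(1 + u'v/c²)
Numerator: 0.651 + 0.74 = 1.391
Denominator: 1 + 0.48174 = 1.48174
u = 1.391/1.48174 = 0.9388c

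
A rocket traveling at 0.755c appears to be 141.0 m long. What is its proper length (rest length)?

Contracted length L = 141.0 m
γ = 1/√(1 - 0.755²) = 1.525
L₀ = γL = 1.525 × 141.0 = 215.0 m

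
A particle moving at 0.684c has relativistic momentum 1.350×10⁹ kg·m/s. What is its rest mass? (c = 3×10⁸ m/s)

γ = 1/√(1 - 0.684²) = 1.371
v = 0.684 × 3×10⁸ = 2.052×10⁸ m/s
m = p/(γv) = 1.350×10⁹/(1.371 × 2.052×10⁸) = 4.799 kg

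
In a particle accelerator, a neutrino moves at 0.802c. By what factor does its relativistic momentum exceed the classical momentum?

p_rel = γmv, p_class = mv
Ratio = γ = 1/√(1 - 0.802²)
= 1/√(0.356796) = 1.674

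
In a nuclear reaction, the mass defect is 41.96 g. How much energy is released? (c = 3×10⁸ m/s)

Convert mass defect: Δm = 41.96 g = 0.04196 kg
E = Δm·c² = 0.04196 × (3×10⁸)²
= 0.04196 × 9×10¹⁶ = 3.776×10¹⁵ J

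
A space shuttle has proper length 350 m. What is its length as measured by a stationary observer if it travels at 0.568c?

Proper length L₀ = 350 m
γ = 1/√(1 - 0.568²) = 1.215
L = L₀/γ = 350/1.215 = 288.1 m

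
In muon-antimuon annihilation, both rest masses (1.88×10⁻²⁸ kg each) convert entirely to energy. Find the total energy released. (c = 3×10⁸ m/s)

Both particles have the same rest mass, so total mass = 2m
E = 2m·c² = 2 × 1.88×10⁻²⁸ × (3×10⁸)²
= 2 × 1.88×10⁻²⁸ × 9×10¹⁶
= 3.384×10⁻¹¹ J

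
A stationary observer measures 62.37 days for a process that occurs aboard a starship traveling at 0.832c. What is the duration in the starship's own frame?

Dilated time Δt = 62.37 days
γ = 1/√(1 - 0.832²) = 1.8025
Δt₀ = Δt/γ = 62.37/1.8025 = 34.60 days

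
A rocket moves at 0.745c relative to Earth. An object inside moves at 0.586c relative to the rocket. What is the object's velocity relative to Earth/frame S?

u = (u' + v)/(1 + u'v/c²)
Numerator: 0.586 + 0.745 = 1.331
Denominator: 1 + 0.43657 = 1.43657
u = 1.331/1.43657 = 0.9265c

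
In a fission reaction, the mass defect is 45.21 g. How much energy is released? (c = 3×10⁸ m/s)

Convert mass defect: Δm = 45.21 g = 0.04521 kg
E = Δm·c² = 0.04521 × (3×10⁸)²
= 0.04521 × 9×10¹⁶ = 4.069×10¹⁵ J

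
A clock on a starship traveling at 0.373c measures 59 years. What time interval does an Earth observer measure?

Proper time Δt₀ = 59 years
γ = 1/√(1 - 0.373²) = 1.0778
Δt = γΔt₀ = 1.0778 × 59 = 63.59 years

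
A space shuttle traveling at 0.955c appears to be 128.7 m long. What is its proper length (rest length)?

Contracted length L = 128.7 m
γ = 1/√(1 - 0.955²) = 3.3715
L₀ = γL = 3.3715 × 128.7 = 433.9 m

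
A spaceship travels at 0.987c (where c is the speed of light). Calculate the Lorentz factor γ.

v/c = 0.987, so (v/c)² = 0.974169
1 - (v/c)² = 0.025831
γ = 1/√(0.025831) = 6.222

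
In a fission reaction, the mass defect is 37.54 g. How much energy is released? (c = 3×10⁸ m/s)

Convert mass defect: Δm = 37.54 g = 0.03754 kg
E = Δm·c² = 0.03754 × (3×10⁸)²
= 0.03754 × 9×10¹⁶ = 3.379×10¹⁵ J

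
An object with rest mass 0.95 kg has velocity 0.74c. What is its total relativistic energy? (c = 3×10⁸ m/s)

γ = 1/√(1 - 0.74²) = 1.487
mc² = 0.95 × (3×10⁸)² = 8.550×10¹⁶ J
E = γmc² = 1.487 × 8.550×10¹⁶ = 1.271×10¹⁷ J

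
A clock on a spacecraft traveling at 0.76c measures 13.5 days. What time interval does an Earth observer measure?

Proper time Δt₀ = 13.5 days
γ = 1/√(1 - 0.76²) = 1.5386
Δt = γΔt₀ = 1.5386 × 13.5 = 20.77 days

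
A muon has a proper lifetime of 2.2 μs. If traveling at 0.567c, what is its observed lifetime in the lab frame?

Proper lifetime τ₀ = 2.2 μs
γ = 1/√(1 - 0.567²) = 1.214
τ = γτ₀ = 1.214 × 2.2 μs = 2.671 μs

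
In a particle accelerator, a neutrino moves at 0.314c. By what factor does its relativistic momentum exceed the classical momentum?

p_rel = γmv, p_class = mv
Ratio = γ = 1/√(1 - 0.314²)
= 1/√(0.901404) = 1.053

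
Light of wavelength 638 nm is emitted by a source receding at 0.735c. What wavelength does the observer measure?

β = 0.735
Wavelength Doppler factor = √(1.735/0.265) = √(6.547) = 2.5587
λ_obs = 638 × 2.5587 = 1632 nm (redshift)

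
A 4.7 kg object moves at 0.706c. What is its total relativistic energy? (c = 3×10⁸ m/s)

γ = 1/√(1 - 0.706²) = 1.412
mc² = 4.7 × (3×10⁸)² = 4.230×10¹⁷ J
E = γmc² = 1.412 × 4.230×10¹⁷ = 5.973×10¹⁷ J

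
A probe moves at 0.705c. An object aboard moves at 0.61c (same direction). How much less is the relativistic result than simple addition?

Classical: u' + v = 0.61 + 0.705 = 1.315c
Relativistic: u = (0.61 + 0.705)/(1 + 0.43005) = 1.315/1.43005 = 0.9195c
Difference: 1.315 - 0.9195 = 0.3955c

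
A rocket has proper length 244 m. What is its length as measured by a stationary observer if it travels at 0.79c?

Proper length L₀ = 244 m
γ = 1/√(1 - 0.79²) = 1.631
L = L₀/γ = 244/1.631 = 149.6 m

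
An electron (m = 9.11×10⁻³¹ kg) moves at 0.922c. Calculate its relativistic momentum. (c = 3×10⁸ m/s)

γ = 1/√(1 - 0.922²) = 2.5827
v = 0.922 × 3×10⁸ = 2.766×10⁸ m/s
p = γmv = 2.5827 × 9.11×10⁻³¹ × 2.766×10⁸ = 6.508×10⁻²² kg·m/s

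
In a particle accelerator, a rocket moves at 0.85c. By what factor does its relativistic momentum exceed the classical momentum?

p_rel = γmv, p_class = mv
Ratio = γ = 1/√(1 - 0.85²)
= 1/√(0.2775) = 1.898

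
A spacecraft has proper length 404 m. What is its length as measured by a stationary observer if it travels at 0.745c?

Proper length L₀ = 404 m
γ = 1/√(1 - 0.745²) = 1.499
L = L₀/γ = 404/1.499 = 269.5 m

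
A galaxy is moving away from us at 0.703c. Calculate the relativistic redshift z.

β = 0.703
(1+β)/(1-β) = 1.703/0.297 = 5.734
√(5.734) = 2.395
z = 2.395 - 1 = 1.395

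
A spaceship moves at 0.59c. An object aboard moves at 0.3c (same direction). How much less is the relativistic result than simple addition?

Classical: u' + v = 0.3 + 0.59 = 0.89c
Relativistic: u = (0.3 + 0.59)/(1 + 0.177) = 0.89/1.177 = 0.7562c
Difference: 0.89 - 0.7562 = 0.1338c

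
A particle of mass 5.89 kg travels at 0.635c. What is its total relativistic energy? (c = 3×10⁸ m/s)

γ = 1/√(1 - 0.635²) = 1.2945
mc² = 5.89 × (3×10⁸)² = 5.301×10¹⁷ J
E = γmc² = 1.2945 × 5.301×10¹⁷ = 6.862×10¹⁷ J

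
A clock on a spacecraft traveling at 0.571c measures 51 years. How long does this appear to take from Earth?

Proper time Δt₀ = 51 years
γ = 1/√(1 - 0.571²) = 1.218
Δt = γΔt₀ = 1.218 × 51 = 62.12 years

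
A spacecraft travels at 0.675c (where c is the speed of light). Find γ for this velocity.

v/c = 0.675, so (v/c)² = 0.455625
1 - (v/c)² = 0.544375
γ = 1/√(0.544375) = 1.355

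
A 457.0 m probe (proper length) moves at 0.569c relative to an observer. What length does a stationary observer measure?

Proper length L₀ = 457.0 m
γ = 1/√(1 - 0.569²) = 1.216
L = L₀/γ = 457.0/1.216 = 375.8 m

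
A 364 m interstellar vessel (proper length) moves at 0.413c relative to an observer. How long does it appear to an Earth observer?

Proper length L₀ = 364 m
γ = 1/√(1 - 0.413²) = 1.098
L = L₀/γ = 364/1.098 = 331.5 m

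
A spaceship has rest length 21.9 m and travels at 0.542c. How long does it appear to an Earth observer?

Proper length L₀ = 21.9 m
γ = 1/√(1 - 0.542²) = 1.190
L = L₀/γ = 21.9/1.190 = 18.40 m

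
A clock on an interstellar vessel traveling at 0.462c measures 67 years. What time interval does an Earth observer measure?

Proper time Δt₀ = 67 years
γ = 1/√(1 - 0.462²) = 1.12755
Δt = γΔt₀ = 1.12755 × 67 = 75.55 years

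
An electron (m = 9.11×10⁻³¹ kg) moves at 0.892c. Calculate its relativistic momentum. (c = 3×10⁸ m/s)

γ = 1/√(1 - 0.892²) = 2.2122
v = 0.892 × 3×10⁸ = 2.676×10⁸ m/s
p = γmv = 2.2122 × 9.11×10⁻³¹ × 2.676×10⁸ = 5.393×10⁻²² kg·m/s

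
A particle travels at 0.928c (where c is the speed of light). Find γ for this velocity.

v/c = 0.928, so (v/c)² = 0.861184
1 - (v/c)² = 0.138816
γ = 1/√(0.138816) = 2.684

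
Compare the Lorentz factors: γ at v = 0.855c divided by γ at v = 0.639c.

γ₁ = 1/√(1 - 0.855²) = 1.928
γ₂ = 1/√(1 - 0.639²) = 1.300
γ₁/γ₂ = 1.928/1.300 = 1.483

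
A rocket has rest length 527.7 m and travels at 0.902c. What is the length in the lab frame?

Proper length L₀ = 527.7 m
γ = 1/√(1 - 0.902²) = 2.316
L = L₀/γ = 527.7/2.316 = 227.8 m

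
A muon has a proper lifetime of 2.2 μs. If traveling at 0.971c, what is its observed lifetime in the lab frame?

Proper lifetime τ₀ = 2.2 μs
γ = 1/√(1 - 0.971²) = 4.1827
τ = γτ₀ = 4.1827 × 2.2 μs = 9.202 μs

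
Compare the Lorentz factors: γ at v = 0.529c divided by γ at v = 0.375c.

γ₁ = 1/√(1 - 0.529²) = 1.178
γ₂ = 1/√(1 - 0.375²) = 1.079
γ₁/γ₂ = 1.178/1.079 = 1.092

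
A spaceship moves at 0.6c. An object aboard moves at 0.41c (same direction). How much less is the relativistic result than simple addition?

Classical: u' + v = 0.41 + 0.6 = 1.01c
Relativistic: u = (0.41 + 0.6)/(1 + 0.246) = 1.01/1.246 = 0.8106c
Difference: 1.01 - 0.8106 = 0.1994c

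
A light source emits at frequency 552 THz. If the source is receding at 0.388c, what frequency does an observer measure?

β = v/c = 0.388
(1-β)/(1+β) = 0.612/1.388 = 0.4409
Doppler factor = √(0.4409) = 0.6640
f_obs = 552 × 0.6640 = 366.5 THz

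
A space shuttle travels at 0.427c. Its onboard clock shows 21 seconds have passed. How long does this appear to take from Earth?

Proper time Δt₀ = 21 seconds
γ = 1/√(1 - 0.427²) = 1.1059
Δt = γΔt₀ = 1.1059 × 21 = 23.22 seconds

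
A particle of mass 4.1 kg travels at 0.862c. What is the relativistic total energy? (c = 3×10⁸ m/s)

γ = 1/√(1 - 0.862²) = 1.9727
mc² = 4.1 × (3×10⁸)² = 3.690×10¹⁷ J
E = γmc² = 1.9727 × 3.690×10¹⁷ = 7.279×10¹⁷ J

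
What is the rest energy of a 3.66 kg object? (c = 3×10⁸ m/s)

c² = (3×10⁸)² = 9.000×10¹⁶ m²/s²
E₀ = mc² = 3.66 × 9.000×10¹⁶ = 3.294×10¹⁷ J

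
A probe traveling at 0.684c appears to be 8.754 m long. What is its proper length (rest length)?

Contracted length L = 8.754 m
γ = 1/√(1 - 0.684²) = 1.371
L₀ = γL = 1.371 × 8.754 = 12.00 m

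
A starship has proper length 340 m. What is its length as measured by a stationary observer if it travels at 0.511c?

Proper length L₀ = 340 m
γ = 1/√(1 - 0.511²) = 1.163
L = L₀/γ = 340/1.163 = 292.3 m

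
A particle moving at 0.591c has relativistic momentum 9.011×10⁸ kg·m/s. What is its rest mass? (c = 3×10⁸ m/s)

γ = 1/√(1 - 0.591²) = 1.2397
v = 0.591 × 3×10⁸ = 1.773×10⁸ m/s
m = p/(γv) = 9.011×10⁸/(1.2397 × 1.773×10⁸) = 4.100 kg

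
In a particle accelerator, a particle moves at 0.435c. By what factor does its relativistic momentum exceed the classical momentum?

p_rel = γmv, p_class = mv
Ratio = γ = 1/√(1 - 0.435²)
= 1/√(0.810775) = 1.111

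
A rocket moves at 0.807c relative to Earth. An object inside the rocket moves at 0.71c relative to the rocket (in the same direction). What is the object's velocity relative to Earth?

u = (u' + v)/(1 + u'v/c²)
Numerator: 0.71 + 0.807 = 1.517
Denominator: 1 + 0.57297 = 1.57297
u = 1.517/1.57297 = 0.9644c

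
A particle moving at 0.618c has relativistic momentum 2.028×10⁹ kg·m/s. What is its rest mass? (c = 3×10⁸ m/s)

γ = 1/√(1 - 0.618²) = 1.27198
v = 0.618 × 3×10⁸ = 1.854×10⁸ m/s
m = p/(γv) = 2.028×10⁹/(1.27198 × 1.854×10⁸) = 8.600 kg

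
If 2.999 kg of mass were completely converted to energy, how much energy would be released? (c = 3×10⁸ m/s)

Using E = mc²:
c² = (3×10⁸)² = 9×10¹⁶ m²/s²
E = 2.999 × 9×10¹⁶ = 2.699×10¹⁷ J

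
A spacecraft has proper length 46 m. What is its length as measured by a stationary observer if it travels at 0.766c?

Proper length L₀ = 46 m
γ = 1/√(1 - 0.766²) = 1.5556
L = L₀/γ = 46/1.5556 = 29.57 m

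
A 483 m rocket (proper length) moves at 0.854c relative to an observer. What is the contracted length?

Proper length L₀ = 483 m
γ = 1/√(1 - 0.854²) = 1.922
L = L₀/γ = 483/1.922 = 251.3 m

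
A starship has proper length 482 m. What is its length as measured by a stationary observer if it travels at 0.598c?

Proper length L₀ = 482 m
γ = 1/√(1 - 0.598²) = 1.2477
L = L₀/γ = 482/1.2477 = 386.3 m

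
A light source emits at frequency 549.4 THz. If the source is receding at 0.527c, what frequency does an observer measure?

β = v/c = 0.527
(1-β)/(1+β) = 0.473/1.527 = 0.3098
Doppler factor = √(0.3098) = 0.5566
f_obs = 549.4 × 0.5566 = 305.8 THz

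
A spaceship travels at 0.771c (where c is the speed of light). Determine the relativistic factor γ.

v/c = 0.771, so (v/c)² = 0.594441
1 - (v/c)² = 0.405559
γ = 1/√(0.405559) = 1.570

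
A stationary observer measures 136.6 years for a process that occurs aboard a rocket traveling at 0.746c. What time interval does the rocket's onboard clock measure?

Dilated time Δt = 136.6 years
γ = 1/√(1 - 0.746²) = 1.5016
Δt₀ = Δt/γ = 136.6/1.5016 = 90.97 years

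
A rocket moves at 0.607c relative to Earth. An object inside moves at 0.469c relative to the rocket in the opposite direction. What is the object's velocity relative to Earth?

Object's velocity in rocket frame is u' = -0.469c
u = (u' + v)/(1 + u'v/c²) = (v - 0.469)/(1 - 0.469·v/c²)
Numerator: 0.607 - 0.469 = 0.138
Denominator: 1 - 0.284683 = 0.715317
u = 0.138/0.715317 = 0.1929c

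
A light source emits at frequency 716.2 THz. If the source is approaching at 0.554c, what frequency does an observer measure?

β = v/c = 0.554
(1+β)/(1-β) = 1.554/0.446 = 3.484
Doppler factor = √(3.484) = 1.867
f_obs = 716.2 × 1.867 = 1337 THz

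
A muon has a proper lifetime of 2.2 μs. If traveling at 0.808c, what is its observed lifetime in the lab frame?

Proper lifetime τ₀ = 2.2 μs
γ = 1/√(1 - 0.808²) = 1.6973
τ = γτ₀ = 1.6973 × 2.2 μs = 3.734 μs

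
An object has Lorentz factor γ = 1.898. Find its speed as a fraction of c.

From γ = 1/√(1 - v²/c²):
1/γ² = 1/1.898² = 0.2776
v²/c² = 1 - 0.2776 = 0.7224
v/c = √(0.7224) = 0.8499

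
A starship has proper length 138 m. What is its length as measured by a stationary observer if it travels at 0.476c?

Proper length L₀ = 138 m
γ = 1/√(1 - 0.476²) = 1.137
L = L₀/γ = 138/1.137 = 121.4 m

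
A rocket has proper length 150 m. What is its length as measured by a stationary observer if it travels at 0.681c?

Proper length L₀ = 150 m
γ = 1/√(1 - 0.681²) = 1.366
L = L₀/γ = 150/1.366 = 109.8 m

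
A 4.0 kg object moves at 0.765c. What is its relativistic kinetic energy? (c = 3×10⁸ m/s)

γ = 1/√(1 - 0.765²) = 1.5527
γ - 1 = 0.5527
KE = (γ-1)mc² = 0.5527 × 4.0 × (3×10⁸)² = 1.990×10¹⁷ J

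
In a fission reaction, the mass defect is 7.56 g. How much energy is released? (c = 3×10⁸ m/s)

Convert mass defect: Δm = 7.56 g = 0.00756 kg
E = Δm·c² = 0.00756 × (3×10⁸)²
= 0.00756 × 9×10¹⁶ = 6.804×10¹⁴ J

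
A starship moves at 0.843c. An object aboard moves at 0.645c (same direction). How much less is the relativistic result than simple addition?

Classical: u' + v = 0.645 + 0.843 = 1.488c
Relativistic: u = (0.645 + 0.843)/(1 + 0.543735) = 1.488/1.543735 = 0.9639c
Difference: 1.488 - 0.9639 = 0.5241c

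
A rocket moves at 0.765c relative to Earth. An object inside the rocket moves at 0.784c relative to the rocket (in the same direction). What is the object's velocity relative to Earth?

u = (u' + v)/(1 + u'v/c²)
Numerator: 0.784 + 0.765 = 1.549
Denominator: 1 + 0.59976 = 1.59976
u = 1.549/1.59976 = 0.9683c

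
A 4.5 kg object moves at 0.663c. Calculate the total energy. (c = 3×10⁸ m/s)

γ = 1/√(1 - 0.663²) = 1.3358
mc² = 4.5 × (3×10⁸)² = 4.050×10¹⁷ J
E = γmc² = 1.3358 × 4.050×10¹⁷ = 5.410×10¹⁷ J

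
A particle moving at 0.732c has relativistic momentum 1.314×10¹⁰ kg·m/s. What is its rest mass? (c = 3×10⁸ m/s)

γ = 1/√(1 - 0.732²) = 1.4678
v = 0.732 × 3×10⁸ = 2.196×10⁸ m/s
m = p/(γv) = 1.314×10¹⁰/(1.4678 × 2.196×10⁸) = 40.77 kg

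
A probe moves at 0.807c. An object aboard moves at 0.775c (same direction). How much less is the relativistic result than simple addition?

Classical: u' + v = 0.775 + 0.807 = 1.582c
Relativistic: u = (0.775 + 0.807)/(1 + 0.625425) = 1.582/1.625425 = 0.9733c
Difference: 1.582 - 0.9733 = 0.6087c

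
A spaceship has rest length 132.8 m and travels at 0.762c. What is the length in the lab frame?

Proper length L₀ = 132.8 m
γ = 1/√(1 - 0.762²) = 1.5442
L = L₀/γ = 132.8/1.5442 = 86.00 m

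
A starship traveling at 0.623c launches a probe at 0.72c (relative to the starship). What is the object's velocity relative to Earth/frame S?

u = (u' + v)/(1 + u'v/c²)
Numerator: 0.72 + 0.623 = 1.343
Denominator: 1 + 0.44856 = 1.44856
u = 1.343/1.44856 = 0.9271c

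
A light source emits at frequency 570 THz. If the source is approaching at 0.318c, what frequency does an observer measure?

β = v/c = 0.318
(1+β)/(1-β) = 1.318/0.682 = 1.9326
Doppler factor = √(1.9326) = 1.3902
f_obs = 570 × 1.3902 = 792.4 THz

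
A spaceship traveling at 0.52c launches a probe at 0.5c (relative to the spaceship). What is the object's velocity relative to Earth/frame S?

u = (u' + v)/(1 + u'v/c²)
Numerator: 0.5 + 0.52 = 1.02
Denominator: 1 + 0.26 = 1.26
u = 1.02/1.26 = 0.8095c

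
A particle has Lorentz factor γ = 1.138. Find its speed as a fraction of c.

From γ = 1/√(1 - v²/c²):
1/γ² = 1/1.138² = 0.7722
v²/c² = 1 - 0.7722 = 0.2278
v/c = √(0.2278) = 0.4773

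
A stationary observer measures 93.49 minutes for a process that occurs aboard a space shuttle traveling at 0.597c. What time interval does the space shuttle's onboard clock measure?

Dilated time Δt = 93.49 minutes
γ = 1/√(1 - 0.597²) = 1.2465
Δt₀ = Δt/γ = 93.49/1.2465 = 75.00 minutes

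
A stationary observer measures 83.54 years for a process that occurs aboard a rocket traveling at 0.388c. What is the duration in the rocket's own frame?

Dilated time Δt = 83.54 years
γ = 1/√(1 - 0.388²) = 1.085
Δt₀ = Δt/γ = 83.54/1.085 = 77.00 years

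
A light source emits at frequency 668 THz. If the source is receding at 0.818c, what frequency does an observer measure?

β = v/c = 0.818
(1-β)/(1+β) = 0.182/1.818 = 0.1001
Doppler factor = √(0.1001) = 0.3164
f_obs = 668 × 0.3164 = 211.4 THz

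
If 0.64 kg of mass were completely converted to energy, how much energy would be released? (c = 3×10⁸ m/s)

Using E = mc²:
c² = (3×10⁸)² = 9×10¹⁶ m²/s²
E = 0.64 × 9×10¹⁶ = 5.760×10¹⁶ J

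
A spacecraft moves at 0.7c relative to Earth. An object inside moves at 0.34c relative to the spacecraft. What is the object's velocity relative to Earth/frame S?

u = (u' + v)/(1 + u'v/c²)
Numerator: 0.34 + 0.7 = 1.04
Denominator: 1 + 0.238 = 1.238
u = 1.04/1.238 = 0.8401c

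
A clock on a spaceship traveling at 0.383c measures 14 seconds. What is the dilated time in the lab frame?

Proper time Δt₀ = 14 seconds
γ = 1/√(1 - 0.383²) = 1.083
Δt = γΔt₀ = 1.083 × 14 = 15.16 seconds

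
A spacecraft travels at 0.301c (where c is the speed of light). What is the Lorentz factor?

v/c = 0.301, so (v/c)² = 0.090601
1 - (v/c)² = 0.909399
γ = 1/√(0.909399) = 1.049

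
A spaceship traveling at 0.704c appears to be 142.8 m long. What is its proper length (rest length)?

Contracted length L = 142.8 m
γ = 1/√(1 - 0.704²) = 1.408
L₀ = γL = 1.408 × 142.8 = 201.1 m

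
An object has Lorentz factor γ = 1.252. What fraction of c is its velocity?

From γ = 1/√(1 - v²/c²):
1/γ² = 1/1.252² = 0.6380
v²/c² = 1 - 0.6380 = 0.3620
v/c = √(0.3620) = 0.6017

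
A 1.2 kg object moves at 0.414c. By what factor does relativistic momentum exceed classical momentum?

p_rel = γmv, p_class = mv
Ratio = γ = 1/√(1 - 0.414²) = 1.099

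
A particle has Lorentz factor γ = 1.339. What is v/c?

From γ = 1/√(1 - v²/c²):
1/γ² = 1/1.339² = 0.55775
v²/c² = 1 - 0.55775 = 0.44225
v/c = √(0.44225) = 0.6650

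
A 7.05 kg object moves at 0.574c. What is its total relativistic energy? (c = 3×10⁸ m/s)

γ = 1/√(1 - 0.574²) = 1.2212
mc² = 7.05 × (3×10⁸)² = 6.345×10¹⁷ J
E = γmc² = 1.2212 × 6.345×10¹⁷ = 7.749×10¹⁷ J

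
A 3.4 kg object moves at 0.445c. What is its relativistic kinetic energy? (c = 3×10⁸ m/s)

γ = 1/√(1 - 0.445²) = 1.11666
γ - 1 = 0.11666
KE = (γ-1)mc² = 0.11666 × 3.4 × (3×10⁸)² = 3.570×10¹⁶ J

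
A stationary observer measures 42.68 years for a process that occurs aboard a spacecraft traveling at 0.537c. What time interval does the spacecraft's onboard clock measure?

Dilated time Δt = 42.68 years
γ = 1/√(1 - 0.537²) = 1.1854
Δt₀ = Δt/γ = 42.68/1.1854 = 36.00 years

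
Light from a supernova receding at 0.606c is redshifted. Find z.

β = 0.606
(1+β)/(1-β) = 1.606/0.394 = 4.076
√(4.076) = 2.019
z = 2.019 - 1 = 1.019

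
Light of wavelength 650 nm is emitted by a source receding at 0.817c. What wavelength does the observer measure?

β = 0.817
Wavelength Doppler factor = √(1.817/0.183) = √(9.929) = 3.151
λ_obs = 650 × 3.151 = 2048 nm (redshift)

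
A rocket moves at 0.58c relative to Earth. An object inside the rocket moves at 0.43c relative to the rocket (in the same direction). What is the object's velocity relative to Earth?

u = (u' + v)/(1 + u'v/c²)
Numerator: 0.43 + 0.58 = 1.01
Denominator: 1 + 0.2494 = 1.2494
u = 1.01/1.2494 = 0.8084c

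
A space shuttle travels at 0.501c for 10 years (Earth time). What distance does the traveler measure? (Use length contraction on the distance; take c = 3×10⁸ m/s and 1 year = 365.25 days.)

Earth distance: d = v × t = 0.501c × 10 yr = 4.7431×10¹⁶ m
γ = 1.1555
d' = d/γ = 4.7431×10¹⁶/1.1555 = 4.105×10¹⁶ m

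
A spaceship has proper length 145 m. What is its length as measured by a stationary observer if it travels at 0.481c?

Proper length L₀ = 145 m
γ = 1/√(1 - 0.481²) = 1.141
L = L₀/γ = 145/1.141 = 127.1 m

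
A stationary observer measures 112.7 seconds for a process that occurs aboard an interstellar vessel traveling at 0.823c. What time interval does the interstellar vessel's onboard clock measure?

Dilated time Δt = 112.7 seconds
γ = 1/√(1 - 0.823²) = 1.7604
Δt₀ = Δt/γ = 112.7/1.7604 = 64.02 seconds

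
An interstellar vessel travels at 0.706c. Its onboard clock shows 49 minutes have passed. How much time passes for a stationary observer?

Proper time Δt₀ = 49 minutes
γ = 1/√(1 - 0.706²) = 1.412
Δt = γΔt₀ = 1.412 × 49 = 69.19 minutes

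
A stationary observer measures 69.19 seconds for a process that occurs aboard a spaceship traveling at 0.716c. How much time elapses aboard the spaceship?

Dilated time Δt = 69.19 seconds
γ = 1/√(1 - 0.716²) = 1.4325
Δt₀ = Δt/γ = 69.19/1.4325 = 48.30 seconds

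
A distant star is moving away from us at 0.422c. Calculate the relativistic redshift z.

β = 0.422
(1+β)/(1-β) = 1.422/0.578 = 2.4602
√(2.4602) = 1.5685
z = 1.5685 - 1 = 0.5685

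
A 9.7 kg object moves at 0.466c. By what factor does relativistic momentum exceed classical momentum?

p_rel = γmv, p_class = mv
Ratio = γ = 1/√(1 - 0.466²) = 1.130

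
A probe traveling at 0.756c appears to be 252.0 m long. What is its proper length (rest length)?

Contracted length L = 252.0 m
γ = 1/√(1 - 0.756²) = 1.5277
L₀ = γL = 1.5277 × 252.0 = 385.0 m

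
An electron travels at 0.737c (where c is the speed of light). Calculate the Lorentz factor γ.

v/c = 0.737, so (v/c)² = 0.543169
1 - (v/c)² = 0.456831
γ = 1/√(0.456831) = 1.480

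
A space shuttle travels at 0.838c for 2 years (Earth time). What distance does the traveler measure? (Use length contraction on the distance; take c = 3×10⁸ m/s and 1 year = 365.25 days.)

Earth distance: d = v × t = 0.838c × 2 yr = 1.587×10¹⁶ m
γ = 1.833
d' = d/γ = 1.587×10¹⁶/1.833 = 8.658×10¹⁵ m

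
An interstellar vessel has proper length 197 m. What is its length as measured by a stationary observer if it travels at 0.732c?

Proper length L₀ = 197 m
γ = 1/√(1 - 0.732²) = 1.468
L = L₀/γ = 197/1.468 = 134.2 m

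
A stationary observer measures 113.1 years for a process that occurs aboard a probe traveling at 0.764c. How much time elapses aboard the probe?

Dilated time Δt = 113.1 years
γ = 1/√(1 - 0.764²) = 1.550
Δt₀ = Δt/γ = 113.1/1.550 = 72.97 years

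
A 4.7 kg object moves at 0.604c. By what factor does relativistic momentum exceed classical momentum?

p_rel = γmv, p_class = mv
Ratio = γ = 1/√(1 - 0.604²) = 1.255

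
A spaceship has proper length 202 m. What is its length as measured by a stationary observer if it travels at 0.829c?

Proper length L₀ = 202 m
γ = 1/√(1 - 0.829²) = 1.788
L = L₀/γ = 202/1.788 = 113.0 m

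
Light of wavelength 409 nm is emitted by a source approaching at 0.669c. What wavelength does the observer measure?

β = 0.669
Wavelength Doppler factor = √(0.331/1.669) = √(0.1983) = 0.4453
λ_obs = 409 × 0.4453 = 182.1 nm (blueshift)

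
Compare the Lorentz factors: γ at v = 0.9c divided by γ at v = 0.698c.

γ₁ = 1/√(1 - 0.9²) = 2.294
γ₂ = 1/√(1 - 0.698²) = 1.396
γ₁/γ₂ = 2.294/1.396 = 1.643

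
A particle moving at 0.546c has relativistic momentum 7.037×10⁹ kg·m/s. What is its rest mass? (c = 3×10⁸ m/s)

γ = 1/√(1 - 0.546²) = 1.1936
v = 0.546 × 3×10⁸ = 1.638×10⁸ m/s
m = p/(γv) = 7.037×10⁹/(1.1936 × 1.638×10⁸) = 35.99 kg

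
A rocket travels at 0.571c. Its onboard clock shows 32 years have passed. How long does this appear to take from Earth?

Proper time Δt₀ = 32 years
γ = 1/√(1 - 0.571²) = 1.218
Δt = γΔt₀ = 1.218 × 32 = 38.98 years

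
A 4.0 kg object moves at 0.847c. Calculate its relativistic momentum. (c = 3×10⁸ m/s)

γ = 1/√(1 - 0.847²) = 1.881
v = 0.847 × 3×10⁸ = 2.541×10⁸ m/s
p = γmv = 1.881 × 4.0 × 2.541×10⁸ = 1.912×10⁹ kg·m/s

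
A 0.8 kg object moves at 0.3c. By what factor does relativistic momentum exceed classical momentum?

p_rel = γmv, p_class = mv
Ratio = γ = 1/√(1 - 0.3²) = 1.048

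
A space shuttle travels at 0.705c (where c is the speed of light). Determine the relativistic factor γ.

v/c = 0.705, so (v/c)² = 0.497025
1 - (v/c)² = 0.502975
γ = 1/√(0.502975) = 1.410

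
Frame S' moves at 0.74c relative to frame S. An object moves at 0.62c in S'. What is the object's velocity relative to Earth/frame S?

u = (u' + v)/(1 + u'v/c²)
Numerator: 0.62 + 0.74 = 1.36
Denominator: 1 + 0.4588 = 1.4588
u = 1.36/1.4588 = 0.9323c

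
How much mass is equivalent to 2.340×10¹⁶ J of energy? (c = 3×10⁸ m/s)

From E = mc², we get m = E/c²
c² = (3×10⁸)² = 9×10¹⁶ m²/s²
m = 2.340×10¹⁶ / 9×10¹⁶ = 0.2600 kg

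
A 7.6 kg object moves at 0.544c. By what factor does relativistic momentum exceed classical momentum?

p_rel = γmv, p_class = mv
Ratio = γ = 1/√(1 - 0.544²) = 1.192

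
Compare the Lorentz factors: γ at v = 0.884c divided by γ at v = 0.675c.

γ₁ = 1/√(1 - 0.884²) = 2.1391
γ₂ = 1/√(1 - 0.675²) = 1.3553
γ₁/γ₂ = 2.1391/1.3553 = 1.578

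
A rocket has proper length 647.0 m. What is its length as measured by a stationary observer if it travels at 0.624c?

Proper length L₀ = 647.0 m
γ = 1/√(1 - 0.624²) = 1.2797
L = L₀/γ = 647.0/1.2797 = 505.6 m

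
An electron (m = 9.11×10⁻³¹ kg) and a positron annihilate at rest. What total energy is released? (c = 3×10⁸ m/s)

Both particles have the same rest mass, so total mass = 2m
E = 2m·c² = 2 × 9.11×10⁻³¹ × (3×10⁸)²
= 2 × 9.11×10⁻³¹ × 9×10¹⁶
= 1.640×10⁻¹³ J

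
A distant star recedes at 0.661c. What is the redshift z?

β = 0.661
(1+β)/(1-β) = 1.661/0.339 = 4.900
√(4.900) = 2.214
z = 2.214 - 1 = 1.214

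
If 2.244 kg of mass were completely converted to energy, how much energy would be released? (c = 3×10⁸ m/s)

Using E = mc²:
c² = (3×10⁸)² = 9×10¹⁶ m²/s²
E = 2.244 × 9×10¹⁶ = 2.020×10¹⁷ J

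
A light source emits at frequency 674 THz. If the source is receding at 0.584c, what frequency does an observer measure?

β = v/c = 0.584
(1-β)/(1+β) = 0.416/1.584 = 0.26263
Doppler factor = √(0.26263) = 0.5125
f_obs = 674 × 0.5125 = 345.4 THz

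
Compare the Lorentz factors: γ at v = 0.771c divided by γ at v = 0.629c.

γ₁ = 1/√(1 - 0.771²) = 1.570
γ₂ = 1/√(1 - 0.629²) = 1.286
γ₁/γ₂ = 1.570/1.286 = 1.221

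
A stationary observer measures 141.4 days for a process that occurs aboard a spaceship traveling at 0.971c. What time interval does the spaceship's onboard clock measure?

Dilated time Δt = 141.4 days
γ = 1/√(1 - 0.971²) = 4.1827
Δt₀ = Δt/γ = 141.4/4.1827 = 33.81 days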